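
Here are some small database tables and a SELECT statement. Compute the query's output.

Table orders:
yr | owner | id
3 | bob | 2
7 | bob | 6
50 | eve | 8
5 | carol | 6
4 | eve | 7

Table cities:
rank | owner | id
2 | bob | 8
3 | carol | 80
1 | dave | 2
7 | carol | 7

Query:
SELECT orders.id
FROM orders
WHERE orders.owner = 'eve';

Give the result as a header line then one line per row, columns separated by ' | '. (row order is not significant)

== RESULT ==
orders.id
8
7

Derivation:
After WHERE (2 rows):
orders.yr | orders.owner | orders.id
50 | eve | 8
4 | eve | 7
After SELECT (2 rows):
orders.id
8
7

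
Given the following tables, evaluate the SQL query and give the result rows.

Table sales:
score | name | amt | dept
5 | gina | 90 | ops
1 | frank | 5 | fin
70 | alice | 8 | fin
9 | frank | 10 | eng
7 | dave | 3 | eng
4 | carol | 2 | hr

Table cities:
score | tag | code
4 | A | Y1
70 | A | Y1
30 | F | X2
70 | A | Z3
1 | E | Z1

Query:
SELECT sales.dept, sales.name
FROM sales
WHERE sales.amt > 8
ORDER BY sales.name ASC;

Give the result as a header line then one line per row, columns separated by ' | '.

After WHERE (2 rows):
sales.score | sales.name | sales.amt | sales.dept
5 | gina | 90 | ops
9 | frank | 10 | eng
After SELECT (2 rows):
sales.dept | sales.name
ops | gina
eng | frank
After ORDER BY (2 rows):
sales.dept | sales.name
eng | frank
ops | gina

== RESULT ==
sales.dept | sales.name
eng | frank
ops | gina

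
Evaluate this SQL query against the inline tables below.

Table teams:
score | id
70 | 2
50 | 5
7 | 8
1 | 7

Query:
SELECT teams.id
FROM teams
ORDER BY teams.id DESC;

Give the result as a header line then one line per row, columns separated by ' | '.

== RESULT ==
teams.id
8
7
5
2

Derivation:
After SELECT (4 rows):
teams.id
2
5
8
7
After ORDER BY (4 rows):
teams.id
8
7
5
2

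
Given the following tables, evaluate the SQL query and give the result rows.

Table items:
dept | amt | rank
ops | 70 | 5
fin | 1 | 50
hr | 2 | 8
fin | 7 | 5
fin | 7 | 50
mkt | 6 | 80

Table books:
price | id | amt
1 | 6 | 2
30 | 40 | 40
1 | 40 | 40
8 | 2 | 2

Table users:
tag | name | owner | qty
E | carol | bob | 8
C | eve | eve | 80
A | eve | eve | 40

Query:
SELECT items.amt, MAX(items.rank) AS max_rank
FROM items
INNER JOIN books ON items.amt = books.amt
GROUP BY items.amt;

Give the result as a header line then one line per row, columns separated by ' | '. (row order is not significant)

== RESULT ==
items.amt | max_rank
2 | 8

Derivation:
After JOIN books (2 rows):
items.dept | items.amt | items.rank | books.price | books.id | books.amt
hr | 2 | 8 | 1 | 6 | 2
hr | 2 | 8 | 8 | 2 | 2
After GROUP BY (1 rows):
items.amt | max_rank
2 | 8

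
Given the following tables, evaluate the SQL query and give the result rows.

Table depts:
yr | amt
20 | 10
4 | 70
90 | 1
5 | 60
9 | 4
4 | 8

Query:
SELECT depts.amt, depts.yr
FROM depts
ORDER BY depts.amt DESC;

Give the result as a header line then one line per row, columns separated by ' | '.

== RESULT ==
depts.amt | depts.yr
70 | 4
60 | 5
10 | 20
8 | 4
4 | 9
1 | 90

Derivation:
After SELECT (6 rows):
depts.amt | depts.yr
10 | 20
70 | 4
1 | 90
60 | 5
4 | 9
8 | 4
After ORDER BY (6 rows):
depts.amt | depts.yr
70 | 4
60 | 5
10 | 20
8 | 4
4 | 9
1 | 90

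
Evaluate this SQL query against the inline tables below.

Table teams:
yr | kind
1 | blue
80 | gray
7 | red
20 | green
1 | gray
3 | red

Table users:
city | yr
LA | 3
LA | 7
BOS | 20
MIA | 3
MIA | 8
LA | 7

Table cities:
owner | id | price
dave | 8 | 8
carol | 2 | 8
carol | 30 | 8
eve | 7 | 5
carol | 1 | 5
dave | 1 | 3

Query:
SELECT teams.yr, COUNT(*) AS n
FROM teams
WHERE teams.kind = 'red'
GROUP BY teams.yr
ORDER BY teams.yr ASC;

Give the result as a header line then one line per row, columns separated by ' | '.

After WHERE (2 rows):
teams.yr | teams.kind
7 | red
3 | red
After GROUP BY (2 rows):
teams.yr | n
7 | 1
3 | 1
After ORDER BY (2 rows):
teams.yr | n
3 | 1
7 | 1

== RESULT ==
teams.yr | n
3 | 1
7 | 1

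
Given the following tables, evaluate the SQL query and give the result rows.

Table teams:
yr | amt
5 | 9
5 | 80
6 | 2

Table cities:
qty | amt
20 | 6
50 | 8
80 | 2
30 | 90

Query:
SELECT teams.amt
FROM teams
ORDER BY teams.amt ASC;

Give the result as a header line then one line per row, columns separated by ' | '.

After SELECT (3 rows):
teams.amt
9
80
2
After ORDER BY (3 rows):
teams.amt
2
9
80

== RESULT ==
teams.amt
2
9
80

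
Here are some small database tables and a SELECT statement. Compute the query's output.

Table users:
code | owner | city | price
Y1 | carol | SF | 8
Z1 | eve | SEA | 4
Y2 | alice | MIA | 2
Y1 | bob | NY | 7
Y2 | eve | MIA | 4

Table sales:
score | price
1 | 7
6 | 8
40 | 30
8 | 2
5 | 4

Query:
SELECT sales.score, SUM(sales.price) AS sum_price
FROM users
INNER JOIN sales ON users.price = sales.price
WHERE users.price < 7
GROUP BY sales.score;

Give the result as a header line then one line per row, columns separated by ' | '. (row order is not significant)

== RESULT ==
sales.score | sum_price
5 | 8
8 | 2

Derivation:
After JOIN sales (5 rows):
users.code | users.owner | users.city | users.price | sales.score | sales.price
Y1 | carol | SF | 8 | 6 | 8
Z1 | eve | SEA | 4 | 5 | 4
Y2 | alice | MIA | 2 | 8 | 2
Y1 | bob | NY | 7 | 1 | 7
Y2 | eve | MIA | 4 | 5 | 4
After WHERE (3 rows):
users.code | users.owner | users.city | users.price | sales.score | sales.price
Z1 | eve | SEA | 4 | 5 | 4
Y2 | alice | MIA | 2 | 8 | 2
Y2 | eve | MIA | 4 | 5 | 4
After GROUP BY (2 rows):
sales.score | sum_price
5 | 8
8 | 2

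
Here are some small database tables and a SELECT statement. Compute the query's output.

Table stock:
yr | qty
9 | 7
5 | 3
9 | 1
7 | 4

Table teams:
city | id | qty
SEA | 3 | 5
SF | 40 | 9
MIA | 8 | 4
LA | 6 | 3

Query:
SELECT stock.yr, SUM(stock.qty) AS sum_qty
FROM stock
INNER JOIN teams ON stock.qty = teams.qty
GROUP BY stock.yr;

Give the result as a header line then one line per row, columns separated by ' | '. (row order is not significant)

After JOIN teams (2 rows):
stock.yr | stock.qty | teams.city | teams.id | teams.qty
5 | 3 | LA | 6 | 3
7 | 4 | MIA | 8 | 4
After GROUP BY (2 rows):
stock.yr | sum_qty
5 | 3
7 | 4

== RESULT ==
stock.yr | sum_qty
5 | 3
7 | 4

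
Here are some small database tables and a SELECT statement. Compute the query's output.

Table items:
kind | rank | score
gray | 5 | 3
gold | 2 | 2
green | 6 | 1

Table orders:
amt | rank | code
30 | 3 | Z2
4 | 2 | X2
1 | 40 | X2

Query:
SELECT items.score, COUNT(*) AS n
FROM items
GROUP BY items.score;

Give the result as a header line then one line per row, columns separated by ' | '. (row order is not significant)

== RESULT ==
items.score | n
3 | 1
2 | 1
1 | 1

Derivation:
After GROUP BY (3 rows):
items.score | n
3 | 1
2 | 1
1 | 1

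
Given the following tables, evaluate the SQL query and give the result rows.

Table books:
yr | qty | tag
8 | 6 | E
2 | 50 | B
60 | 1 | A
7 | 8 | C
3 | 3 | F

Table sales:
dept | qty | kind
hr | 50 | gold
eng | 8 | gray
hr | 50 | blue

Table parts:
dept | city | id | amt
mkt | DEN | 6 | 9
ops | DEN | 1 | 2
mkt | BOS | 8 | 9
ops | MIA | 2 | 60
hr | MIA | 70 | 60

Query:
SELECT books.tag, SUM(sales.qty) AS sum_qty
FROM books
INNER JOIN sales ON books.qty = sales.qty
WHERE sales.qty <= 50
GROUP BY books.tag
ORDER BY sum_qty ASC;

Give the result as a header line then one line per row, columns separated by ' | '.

After JOIN sales (3 rows):
books.yr | books.qty | books.tag | sales.dept | sales.qty | sales.kind
2 | 50 | B | hr | 50 | gold
2 | 50 | B | hr | 50 | blue
7 | 8 | C | eng | 8 | gray
After WHERE (3 rows):
books.yr | books.qty | books.tag | sales.dept | sales.qty | sales.kind
2 | 50 | B | hr | 50 | gold
2 | 50 | B | hr | 50 | blue
7 | 8 | C | eng | 8 | gray
After GROUP BY (2 rows):
books.tag | sum_qty
B | 100
C | 8
After ORDER BY (2 rows):
books.tag | sum_qty
C | 8
B | 100

== RESULT ==
books.tag | sum_qty
C | 8
B | 100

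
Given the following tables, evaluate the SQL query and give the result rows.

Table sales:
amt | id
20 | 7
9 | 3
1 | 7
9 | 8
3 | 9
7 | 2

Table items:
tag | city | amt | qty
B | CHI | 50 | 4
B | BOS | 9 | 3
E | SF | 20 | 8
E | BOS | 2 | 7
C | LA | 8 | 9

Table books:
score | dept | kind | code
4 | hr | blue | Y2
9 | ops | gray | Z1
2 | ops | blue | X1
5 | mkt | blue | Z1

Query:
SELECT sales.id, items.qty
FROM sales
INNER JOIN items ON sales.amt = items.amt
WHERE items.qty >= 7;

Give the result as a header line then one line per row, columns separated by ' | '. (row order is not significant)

== RESULT ==
sales.id | items.qty
7 | 8

Derivation:
After JOIN items (3 rows):
sales.amt | sales.id | items.tag | items.city | items.amt | items.qty
20 | 7 | E | SF | 20 | 8
9 | 3 | B | BOS | 9 | 3
9 | 8 | B | BOS | 9 | 3
After WHERE (1 rows):
sales.amt | sales.id | items.tag | items.city | items.amt | items.qty
20 | 7 | E | SF | 20 | 8
After SELECT (1 rows):
sales.id | items.qty
7 | 8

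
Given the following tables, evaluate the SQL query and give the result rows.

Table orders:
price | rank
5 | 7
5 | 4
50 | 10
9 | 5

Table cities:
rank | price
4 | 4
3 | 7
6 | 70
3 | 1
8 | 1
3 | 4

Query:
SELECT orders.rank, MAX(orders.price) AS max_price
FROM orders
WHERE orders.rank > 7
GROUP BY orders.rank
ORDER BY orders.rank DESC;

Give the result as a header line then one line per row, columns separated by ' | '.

After WHERE (1 rows):
orders.price | orders.rank
50 | 10
After GROUP BY (1 rows):
orders.rank | max_price
10 | 50
After ORDER BY (1 rows):
orders.rank | max_price
10 | 50

== RESULT ==
orders.rank | max_price
10 | 50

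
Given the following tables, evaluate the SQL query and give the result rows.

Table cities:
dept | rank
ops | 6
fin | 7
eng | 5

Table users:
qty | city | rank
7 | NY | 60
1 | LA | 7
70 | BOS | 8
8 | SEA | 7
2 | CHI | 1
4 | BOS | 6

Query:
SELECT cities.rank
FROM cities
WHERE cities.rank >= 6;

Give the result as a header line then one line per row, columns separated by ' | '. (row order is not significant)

== RESULT ==
cities.rank
6
7

Derivation:
After WHERE (2 rows):
cities.dept | cities.rank
ops | 6
fin | 7
After SELECT (2 rows):
cities.rank
6
7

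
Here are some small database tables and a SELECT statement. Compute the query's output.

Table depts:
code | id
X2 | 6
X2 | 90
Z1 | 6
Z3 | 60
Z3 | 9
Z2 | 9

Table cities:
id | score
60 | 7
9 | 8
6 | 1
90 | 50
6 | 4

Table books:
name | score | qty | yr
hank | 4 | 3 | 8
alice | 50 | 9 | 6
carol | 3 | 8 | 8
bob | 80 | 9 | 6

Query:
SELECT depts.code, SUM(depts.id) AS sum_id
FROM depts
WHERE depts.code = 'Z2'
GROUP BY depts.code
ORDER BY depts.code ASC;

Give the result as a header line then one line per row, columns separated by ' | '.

After WHERE (1 rows):
depts.code | depts.id
Z2 | 9
After GROUP BY (1 rows):
depts.code | sum_id
Z2 | 9
After ORDER BY (1 rows):
depts.code | sum_id
Z2 | 9

== RESULT ==
depts.code | sum_id
Z2 | 9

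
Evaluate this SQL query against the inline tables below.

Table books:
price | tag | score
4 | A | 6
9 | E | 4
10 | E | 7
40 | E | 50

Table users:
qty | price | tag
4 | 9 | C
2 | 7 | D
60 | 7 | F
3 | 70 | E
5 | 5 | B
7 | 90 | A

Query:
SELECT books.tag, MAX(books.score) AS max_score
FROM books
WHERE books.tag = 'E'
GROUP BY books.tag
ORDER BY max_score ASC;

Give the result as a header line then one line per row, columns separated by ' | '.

== RESULT ==
books.tag | max_score
E | 50

Derivation:
After WHERE (3 rows):
books.price | books.tag | books.score
9 | E | 4
10 | E | 7
40 | E | 50
After GROUP BY (1 rows):
books.tag | max_score
E | 50
After ORDER BY (1 rows):
books.tag | max_score
E | 50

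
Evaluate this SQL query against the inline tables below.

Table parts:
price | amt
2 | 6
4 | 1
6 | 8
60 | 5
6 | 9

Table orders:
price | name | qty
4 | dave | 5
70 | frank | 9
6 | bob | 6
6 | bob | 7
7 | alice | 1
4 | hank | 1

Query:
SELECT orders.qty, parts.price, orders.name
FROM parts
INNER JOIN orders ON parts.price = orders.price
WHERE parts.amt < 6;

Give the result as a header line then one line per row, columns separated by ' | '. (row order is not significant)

After JOIN orders (6 rows):
parts.price | parts.amt | orders.price | orders.name | orders.qty
4 | 1 | 4 | dave | 5
4 | 1 | 4 | hank | 1
6 | 8 | 6 | bob | 6
6 | 8 | 6 | bob | 7
6 | 9 | 6 | bob | 6
6 | 9 | 6 | bob | 7
After WHERE (2 rows):
parts.price | parts.amt | orders.price | orders.name | orders.qty
4 | 1 | 4 | dave | 5
4 | 1 | 4 | hank | 1
After SELECT (2 rows):
orders.qty | parts.price | orders.name
5 | 4 | dave
1 | 4 | hank

== RESULT ==
orders.qty | parts.price | orders.name
5 | 4 | dave
1 | 4 | hank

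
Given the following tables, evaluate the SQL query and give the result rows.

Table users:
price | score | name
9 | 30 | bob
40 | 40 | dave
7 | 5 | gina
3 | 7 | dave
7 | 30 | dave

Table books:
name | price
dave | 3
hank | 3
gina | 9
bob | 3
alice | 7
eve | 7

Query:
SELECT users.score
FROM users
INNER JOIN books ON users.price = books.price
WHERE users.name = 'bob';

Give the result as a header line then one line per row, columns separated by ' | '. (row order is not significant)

After JOIN books (8 rows):
users.price | users.score | users.name | books.name | books.price
9 | 30 | bob | gina | 9
7 | 5 | gina | alice | 7
7 | 5 | gina | eve | 7
3 | 7 | dave | dave | 3
3 | 7 | dave | hank | 3
3 | 7 | dave | bob | 3
7 | 30 | dave | alice | 7
7 | 30 | dave | eve | 7
After WHERE (1 rows):
users.price | users.score | users.name | books.name | books.price
9 | 30 | bob | gina | 9
After SELECT (1 rows):
users.score
30

== RESULT ==
users.score
30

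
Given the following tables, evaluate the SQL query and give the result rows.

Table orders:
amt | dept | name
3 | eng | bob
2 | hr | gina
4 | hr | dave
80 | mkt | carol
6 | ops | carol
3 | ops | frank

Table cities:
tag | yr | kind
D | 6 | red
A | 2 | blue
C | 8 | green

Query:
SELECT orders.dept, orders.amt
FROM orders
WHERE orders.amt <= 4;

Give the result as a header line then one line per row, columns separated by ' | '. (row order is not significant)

== RESULT ==
orders.dept | orders.amt
eng | 3
hr | 2
hr | 4
ops | 3

Derivation:
After WHERE (4 rows):
orders.amt | orders.dept | orders.name
3 | eng | bob
2 | hr | gina
4 | hr | dave
3 | ops | frank
After SELECT (4 rows):
orders.dept | orders.amt
eng | 3
hr | 2
hr | 4
ops | 3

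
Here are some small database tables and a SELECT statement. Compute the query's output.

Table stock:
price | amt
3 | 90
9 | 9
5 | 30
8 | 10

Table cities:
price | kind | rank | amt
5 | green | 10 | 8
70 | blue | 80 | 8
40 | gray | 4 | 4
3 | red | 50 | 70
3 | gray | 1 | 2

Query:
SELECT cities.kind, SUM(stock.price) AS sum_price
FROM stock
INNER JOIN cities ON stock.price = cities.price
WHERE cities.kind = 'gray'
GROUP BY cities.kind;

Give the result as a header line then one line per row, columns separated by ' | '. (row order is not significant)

After JOIN cities (3 rows):
stock.price | stock.amt | cities.price | cities.kind | cities.rank | cities.amt
3 | 90 | 3 | red | 50 | 70
3 | 90 | 3 | gray | 1 | 2
5 | 30 | 5 | green | 10 | 8
After WHERE (1 rows):
stock.price | stock.amt | cities.price | cities.kind | cities.rank | cities.amt
3 | 90 | 3 | gray | 1 | 2
After GROUP BY (1 rows):
cities.kind | sum_price
gray | 3

== RESULT ==
cities.kind | sum_price
gray | 3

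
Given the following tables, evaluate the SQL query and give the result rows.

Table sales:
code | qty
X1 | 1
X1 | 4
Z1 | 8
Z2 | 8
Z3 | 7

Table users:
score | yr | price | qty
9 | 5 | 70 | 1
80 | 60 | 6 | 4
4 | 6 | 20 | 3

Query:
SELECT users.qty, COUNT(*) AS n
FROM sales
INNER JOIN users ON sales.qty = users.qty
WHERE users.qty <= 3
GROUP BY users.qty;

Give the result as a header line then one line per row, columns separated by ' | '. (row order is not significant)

== RESULT ==
users.qty | n
1 | 1

Derivation:
After JOIN users (2 rows):
sales.code | sales.qty | users.score | users.yr | users.price | users.qty
X1 | 1 | 9 | 5 | 70 | 1
X1 | 4 | 80 | 60 | 6 | 4
After WHERE (1 rows):
sales.code | sales.qty | users.score | users.yr | users.price | users.qty
X1 | 1 | 9 | 5 | 70 | 1
After GROUP BY (1 rows):
users.qty | n
1 | 1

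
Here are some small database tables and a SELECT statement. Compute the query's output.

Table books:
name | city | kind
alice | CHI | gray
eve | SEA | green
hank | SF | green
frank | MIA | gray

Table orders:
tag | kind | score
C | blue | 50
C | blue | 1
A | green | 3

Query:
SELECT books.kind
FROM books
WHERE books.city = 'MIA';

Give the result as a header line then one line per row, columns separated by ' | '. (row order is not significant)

== RESULT ==
books.kind
gray

Derivation:
After WHERE (1 rows):
books.name | books.city | books.kind
frank | MIA | gray
After SELECT (1 rows):
books.kind
gray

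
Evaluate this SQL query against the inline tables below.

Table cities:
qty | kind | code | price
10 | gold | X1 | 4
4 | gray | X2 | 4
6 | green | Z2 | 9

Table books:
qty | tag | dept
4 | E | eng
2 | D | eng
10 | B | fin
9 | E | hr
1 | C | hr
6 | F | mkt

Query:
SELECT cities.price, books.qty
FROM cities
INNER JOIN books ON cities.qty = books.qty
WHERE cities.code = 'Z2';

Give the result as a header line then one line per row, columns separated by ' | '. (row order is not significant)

After JOIN books (3 rows):
cities.qty | cities.kind | cities.code | cities.price | books.qty | books.tag | books.dept
10 | gold | X1 | 4 | 10 | B | fin
4 | gray | X2 | 4 | 4 | E | eng
6 | green | Z2 | 9 | 6 | F | mkt
After WHERE (1 rows):
cities.qty | cities.kind | cities.code | cities.price | books.qty | books.tag | books.dept
6 | green | Z2 | 9 | 6 | F | mkt
After SELECT (1 rows):
cities.price | books.qty
9 | 6

== RESULT ==
cities.price | books.qty
9 | 6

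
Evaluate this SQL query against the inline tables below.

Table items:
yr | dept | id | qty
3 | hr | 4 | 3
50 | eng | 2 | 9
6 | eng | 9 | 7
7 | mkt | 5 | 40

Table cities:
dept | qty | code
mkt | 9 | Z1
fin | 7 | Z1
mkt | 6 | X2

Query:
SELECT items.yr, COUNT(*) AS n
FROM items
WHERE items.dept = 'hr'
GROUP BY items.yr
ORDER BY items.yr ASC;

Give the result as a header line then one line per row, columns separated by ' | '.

== RESULT ==
items.yr | n
3 | 1

Derivation:
After WHERE (1 rows):
items.yr | items.dept | items.id | items.qty
3 | hr | 4 | 3
After GROUP BY (1 rows):
items.yr | n
3 | 1
After ORDER BY (1 rows):
items.yr | n
3 | 1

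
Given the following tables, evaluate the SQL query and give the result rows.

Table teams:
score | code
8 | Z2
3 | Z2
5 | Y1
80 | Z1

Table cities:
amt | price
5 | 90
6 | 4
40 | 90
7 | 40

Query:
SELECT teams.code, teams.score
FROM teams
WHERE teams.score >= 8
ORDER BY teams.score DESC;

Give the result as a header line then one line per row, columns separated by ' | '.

== RESULT ==
teams.code | teams.score
Z1 | 80
Z2 | 8

Derivation:
After WHERE (2 rows):
teams.score | teams.code
8 | Z2
80 | Z1
After SELECT (2 rows):
teams.code | teams.score
Z2 | 8
Z1 | 80
After ORDER BY (2 rows):
teams.code | teams.score
Z1 | 80
Z2 | 8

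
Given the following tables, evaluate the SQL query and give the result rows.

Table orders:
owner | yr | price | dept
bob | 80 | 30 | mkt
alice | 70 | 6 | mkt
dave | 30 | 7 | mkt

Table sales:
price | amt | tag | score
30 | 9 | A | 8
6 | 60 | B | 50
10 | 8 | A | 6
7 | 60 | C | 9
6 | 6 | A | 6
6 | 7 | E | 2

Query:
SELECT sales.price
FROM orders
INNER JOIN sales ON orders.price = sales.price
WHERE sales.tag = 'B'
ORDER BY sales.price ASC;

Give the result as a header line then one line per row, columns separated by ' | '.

== RESULT ==
sales.price
6

Derivation:
After JOIN sales (5 rows):
orders.owner | orders.yr | orders.price | orders.dept | sales.price | sales.amt | sales.tag | sales.score
bob | 80 | 30 | mkt | 30 | 9 | A | 8
alice | 70 | 6 | mkt | 6 | 60 | B | 50
alice | 70 | 6 | mkt | 6 | 6 | A | 6
alice | 70 | 6 | mkt | 6 | 7 | E | 2
dave | 30 | 7 | mkt | 7 | 60 | C | 9
After WHERE (1 rows):
orders.owner | orders.yr | orders.price | orders.dept | sales.price | sales.amt | sales.tag | sales.score
alice | 70 | 6 | mkt | 6 | 60 | B | 50
After SELECT (1 rows):
sales.price
6
After ORDER BY (1 rows):
sales.price
6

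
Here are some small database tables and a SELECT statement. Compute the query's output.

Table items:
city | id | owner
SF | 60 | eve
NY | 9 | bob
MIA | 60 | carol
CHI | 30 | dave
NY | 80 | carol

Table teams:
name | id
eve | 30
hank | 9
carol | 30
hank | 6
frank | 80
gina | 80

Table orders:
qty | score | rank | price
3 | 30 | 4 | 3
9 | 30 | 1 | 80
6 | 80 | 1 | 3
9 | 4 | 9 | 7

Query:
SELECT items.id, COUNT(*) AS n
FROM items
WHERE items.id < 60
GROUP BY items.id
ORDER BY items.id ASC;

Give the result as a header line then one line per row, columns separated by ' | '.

== RESULT ==
items.id | n
9 | 1
30 | 1

Derivation:
After WHERE (2 rows):
items.city | items.id | items.owner
NY | 9 | bob
CHI | 30 | dave
After GROUP BY (2 rows):
items.id | n
9 | 1
30 | 1
After ORDER BY (2 rows):
items.id | n
9 | 1
30 | 1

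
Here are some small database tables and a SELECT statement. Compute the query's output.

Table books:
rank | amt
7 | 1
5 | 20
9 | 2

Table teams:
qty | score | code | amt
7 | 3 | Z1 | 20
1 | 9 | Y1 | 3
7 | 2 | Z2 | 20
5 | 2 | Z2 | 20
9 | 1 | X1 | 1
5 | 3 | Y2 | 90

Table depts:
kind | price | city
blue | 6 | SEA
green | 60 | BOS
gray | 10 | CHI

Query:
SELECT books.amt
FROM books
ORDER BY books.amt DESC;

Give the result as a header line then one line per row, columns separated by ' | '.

== RESULT ==
books.amt
20
2
1

Derivation:
After SELECT (3 rows):
books.amt
1
20
2
After ORDER BY (3 rows):
books.amt
20
2
1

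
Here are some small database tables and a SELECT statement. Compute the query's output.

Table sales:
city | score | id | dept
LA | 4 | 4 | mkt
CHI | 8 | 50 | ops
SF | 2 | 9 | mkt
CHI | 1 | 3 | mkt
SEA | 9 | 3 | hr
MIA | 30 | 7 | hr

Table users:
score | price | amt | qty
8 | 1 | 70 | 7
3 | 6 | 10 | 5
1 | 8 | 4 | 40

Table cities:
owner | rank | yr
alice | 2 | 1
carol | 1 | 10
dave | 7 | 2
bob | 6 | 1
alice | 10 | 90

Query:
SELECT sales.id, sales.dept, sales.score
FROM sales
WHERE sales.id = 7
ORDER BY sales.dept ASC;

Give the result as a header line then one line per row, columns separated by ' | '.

After WHERE (1 rows):
sales.city | sales.score | sales.id | sales.dept
MIA | 30 | 7 | hr
After SELECT (1 rows):
sales.id | sales.dept | sales.score
7 | hr | 30
After ORDER BY (1 rows):
sales.id | sales.dept | sales.score
7 | hr | 30

== RESULT ==
sales.id | sales.dept | sales.score
7 | hr | 30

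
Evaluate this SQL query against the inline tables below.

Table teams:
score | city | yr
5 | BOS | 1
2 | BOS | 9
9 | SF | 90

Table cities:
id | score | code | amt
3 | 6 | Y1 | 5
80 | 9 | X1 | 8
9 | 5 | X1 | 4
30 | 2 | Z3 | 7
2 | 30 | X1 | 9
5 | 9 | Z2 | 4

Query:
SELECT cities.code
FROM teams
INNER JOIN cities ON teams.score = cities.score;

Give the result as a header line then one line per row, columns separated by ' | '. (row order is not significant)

After JOIN cities (4 rows):
teams.score | teams.city | teams.yr | cities.id | cities.score | cities.code | cities.amt
5 | BOS | 1 | 9 | 5 | X1 | 4
2 | BOS | 9 | 30 | 2 | Z3 | 7
9 | SF | 90 | 80 | 9 | X1 | 8
9 | SF | 90 | 5 | 9 | Z2 | 4
After SELECT (4 rows):
cities.code
X1
Z3
X1
Z2

== RESULT ==
cities.code
X1
Z3
X1
Z2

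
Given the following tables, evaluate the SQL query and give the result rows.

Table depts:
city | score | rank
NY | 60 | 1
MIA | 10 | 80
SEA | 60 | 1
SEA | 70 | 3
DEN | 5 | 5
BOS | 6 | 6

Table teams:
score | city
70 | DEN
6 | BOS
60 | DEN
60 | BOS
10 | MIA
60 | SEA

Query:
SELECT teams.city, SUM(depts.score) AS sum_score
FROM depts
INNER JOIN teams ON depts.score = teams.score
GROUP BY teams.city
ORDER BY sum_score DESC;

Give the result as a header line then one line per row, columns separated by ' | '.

After JOIN teams (9 rows):
depts.city | depts.score | depts.rank | teams.score | teams.city
NY | 60 | 1 | 60 | DEN
NY | 60 | 1 | 60 | BOS
NY | 60 | 1 | 60 | SEA
MIA | 10 | 80 | 10 | MIA
SEA | 60 | 1 | 60 | DEN
SEA | 60 | 1 | 60 | BOS
SEA | 60 | 1 | 60 | SEA
SEA | 70 | 3 | 70 | DEN
BOS | 6 | 6 | 6 | BOS
After GROUP BY (4 rows):
teams.city | sum_score
DEN | 190
BOS | 126
SEA | 120
MIA | 10
After ORDER BY (4 rows):
teams.city | sum_score
DEN | 190
BOS | 126
SEA | 120
MIA | 10

== RESULT ==
teams.city | sum_score
DEN | 190
BOS | 126
SEA | 120
MIA | 10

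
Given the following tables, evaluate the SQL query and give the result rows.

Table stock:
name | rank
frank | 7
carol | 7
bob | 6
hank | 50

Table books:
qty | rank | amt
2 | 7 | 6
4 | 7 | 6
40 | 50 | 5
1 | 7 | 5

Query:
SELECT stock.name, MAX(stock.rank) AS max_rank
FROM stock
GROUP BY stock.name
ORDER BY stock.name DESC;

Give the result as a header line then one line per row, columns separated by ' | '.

After GROUP BY (4 rows):
stock.name | max_rank
frank | 7
carol | 7
bob | 6
hank | 50
After ORDER BY (4 rows):
stock.name | max_rank
hank | 50
frank | 7
carol | 7
bob | 6

== RESULT ==
stock.name | max_rank
hank | 50
frank | 7
carol | 7
bob | 6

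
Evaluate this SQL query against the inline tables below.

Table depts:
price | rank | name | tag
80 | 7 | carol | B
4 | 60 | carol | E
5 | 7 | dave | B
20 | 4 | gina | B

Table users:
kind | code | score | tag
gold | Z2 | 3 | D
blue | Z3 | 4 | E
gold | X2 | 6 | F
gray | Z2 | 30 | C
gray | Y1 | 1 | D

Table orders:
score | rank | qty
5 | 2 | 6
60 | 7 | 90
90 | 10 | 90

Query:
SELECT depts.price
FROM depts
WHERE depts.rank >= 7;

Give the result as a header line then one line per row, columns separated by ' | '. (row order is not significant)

== RESULT ==
depts.price
80
4
5

Derivation:
After WHERE (3 rows):
depts.price | depts.rank | depts.name | depts.tag
80 | 7 | carol | B
4 | 60 | carol | E
5 | 7 | dave | B
After SELECT (3 rows):
depts.price
80
4
5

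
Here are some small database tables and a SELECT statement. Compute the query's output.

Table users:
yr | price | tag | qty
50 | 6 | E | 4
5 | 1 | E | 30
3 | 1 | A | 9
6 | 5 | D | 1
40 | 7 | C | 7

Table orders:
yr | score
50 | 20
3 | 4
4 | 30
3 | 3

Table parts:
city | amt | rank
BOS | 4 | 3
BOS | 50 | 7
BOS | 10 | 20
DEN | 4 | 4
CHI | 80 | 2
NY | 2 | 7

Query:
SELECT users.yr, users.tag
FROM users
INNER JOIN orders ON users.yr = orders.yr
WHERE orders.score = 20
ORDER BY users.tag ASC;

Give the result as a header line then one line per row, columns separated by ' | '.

== RESULT ==
users.yr | users.tag
50 | E

Derivation:
After JOIN orders (3 rows):
users.yr | users.price | users.tag | users.qty | orders.yr | orders.score
50 | 6 | E | 4 | 50 | 20
3 | 1 | A | 9 | 3 | 4
3 | 1 | A | 9 | 3 | 3
After WHERE (1 rows):
users.yr | users.price | users.tag | users.qty | orders.yr | orders.score
50 | 6 | E | 4 | 50 | 20
After SELECT (1 rows):
users.yr | users.tag
50 | E
After ORDER BY (1 rows):
users.yr | users.tag
50 | E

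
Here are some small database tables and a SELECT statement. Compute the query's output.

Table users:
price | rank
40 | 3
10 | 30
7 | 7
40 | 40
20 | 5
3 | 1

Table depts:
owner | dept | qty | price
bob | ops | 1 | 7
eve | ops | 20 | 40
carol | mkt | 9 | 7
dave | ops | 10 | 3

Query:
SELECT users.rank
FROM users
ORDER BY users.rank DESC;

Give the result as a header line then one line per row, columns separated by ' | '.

After SELECT (6 rows):
users.rank
3
30
7
40
5
1
After ORDER BY (6 rows):
users.rank
40
30
7
5
3
1

== RESULT ==
users.rank
40
30
7
5
3
1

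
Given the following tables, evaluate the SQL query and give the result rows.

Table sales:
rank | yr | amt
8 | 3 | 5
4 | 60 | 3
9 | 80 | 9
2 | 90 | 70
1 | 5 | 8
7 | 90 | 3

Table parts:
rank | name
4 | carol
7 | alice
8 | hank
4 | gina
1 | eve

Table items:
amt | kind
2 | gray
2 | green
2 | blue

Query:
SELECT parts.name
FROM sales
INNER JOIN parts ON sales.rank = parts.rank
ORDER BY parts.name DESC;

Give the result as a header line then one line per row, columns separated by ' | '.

After JOIN parts (5 rows):
sales.rank | sales.yr | sales.amt | parts.rank | parts.name
8 | 3 | 5 | 8 | hank
4 | 60 | 3 | 4 | carol
4 | 60 | 3 | 4 | gina
1 | 5 | 8 | 1 | eve
7 | 90 | 3 | 7 | alice
After SELECT (5 rows):
parts.name
hank
carol
gina
eve
alice
After ORDER BY (5 rows):
parts.name
hank
gina
eve
carol
alice

== RESULT ==
parts.name
hank
gina
eve
carol
alice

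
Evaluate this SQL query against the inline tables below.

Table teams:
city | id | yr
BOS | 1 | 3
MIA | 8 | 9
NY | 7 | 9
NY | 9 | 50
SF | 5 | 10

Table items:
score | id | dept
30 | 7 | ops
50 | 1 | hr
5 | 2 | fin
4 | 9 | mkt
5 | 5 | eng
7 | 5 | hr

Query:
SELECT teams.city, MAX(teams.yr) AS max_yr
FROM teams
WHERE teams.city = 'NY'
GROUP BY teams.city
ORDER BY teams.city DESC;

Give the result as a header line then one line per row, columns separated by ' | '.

After WHERE (2 rows):
teams.city | teams.id | teams.yr
NY | 7 | 9
NY | 9 | 50
After GROUP BY (1 rows):
teams.city | max_yr
NY | 50
After ORDER BY (1 rows):
teams.city | max_yr
NY | 50

== RESULT ==
teams.city | max_yr
NY | 50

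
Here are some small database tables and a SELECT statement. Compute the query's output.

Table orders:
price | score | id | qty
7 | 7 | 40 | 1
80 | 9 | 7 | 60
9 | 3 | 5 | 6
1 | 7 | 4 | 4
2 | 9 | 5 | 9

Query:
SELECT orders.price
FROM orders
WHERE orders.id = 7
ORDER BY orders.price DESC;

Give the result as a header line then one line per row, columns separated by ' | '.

After WHERE (1 rows):
orders.price | orders.score | orders.id | orders.qty
80 | 9 | 7 | 60
After SELECT (1 rows):
orders.price
80
After ORDER BY (1 rows):
orders.price
80

== RESULT ==
orders.price
80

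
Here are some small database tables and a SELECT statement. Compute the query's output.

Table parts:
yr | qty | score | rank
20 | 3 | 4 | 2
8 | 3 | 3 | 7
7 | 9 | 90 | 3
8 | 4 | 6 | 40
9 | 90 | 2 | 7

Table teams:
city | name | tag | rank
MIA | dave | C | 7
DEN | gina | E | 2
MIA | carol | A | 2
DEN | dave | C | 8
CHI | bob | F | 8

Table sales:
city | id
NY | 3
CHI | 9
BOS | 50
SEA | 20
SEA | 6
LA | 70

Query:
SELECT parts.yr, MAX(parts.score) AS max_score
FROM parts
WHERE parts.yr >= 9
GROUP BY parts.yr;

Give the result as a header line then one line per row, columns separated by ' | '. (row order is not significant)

== RESULT ==
parts.yr | max_score
20 | 4
9 | 2

Derivation:
After WHERE (2 rows):
parts.yr | parts.qty | parts.score | parts.rank
20 | 3 | 4 | 2
9 | 90 | 2 | 7
After GROUP BY (2 rows):
parts.yr | max_score
20 | 4
9 | 2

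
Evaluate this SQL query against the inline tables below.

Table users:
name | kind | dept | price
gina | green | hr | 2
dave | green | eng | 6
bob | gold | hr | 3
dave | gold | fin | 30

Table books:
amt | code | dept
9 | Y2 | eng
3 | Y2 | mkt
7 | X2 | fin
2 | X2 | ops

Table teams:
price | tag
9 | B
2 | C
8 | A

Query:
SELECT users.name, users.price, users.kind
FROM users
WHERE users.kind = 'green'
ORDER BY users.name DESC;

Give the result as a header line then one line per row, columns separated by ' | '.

After WHERE (2 rows):
users.name | users.kind | users.dept | users.price
gina | green | hr | 2
dave | green | eng | 6
After SELECT (2 rows):
users.name | users.price | users.kind
gina | 2 | green
dave | 6 | green
After ORDER BY (2 rows):
users.name | users.price | users.kind
gina | 2 | green
dave | 6 | green

== RESULT ==
users.name | users.price | users.kind
gina | 2 | green
dave | 6 | green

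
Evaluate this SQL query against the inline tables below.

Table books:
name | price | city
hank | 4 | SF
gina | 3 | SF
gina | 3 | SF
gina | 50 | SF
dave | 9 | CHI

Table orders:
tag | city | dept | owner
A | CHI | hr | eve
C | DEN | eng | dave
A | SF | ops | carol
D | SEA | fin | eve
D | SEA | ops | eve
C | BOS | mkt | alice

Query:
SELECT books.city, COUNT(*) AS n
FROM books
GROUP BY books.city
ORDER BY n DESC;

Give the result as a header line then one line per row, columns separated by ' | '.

== RESULT ==
books.city | n
SF | 4
CHI | 1

Derivation:
After GROUP BY (2 rows):
books.city | n
SF | 4
CHI | 1
After ORDER BY (2 rows):
books.city | n
SF | 4
CHI | 1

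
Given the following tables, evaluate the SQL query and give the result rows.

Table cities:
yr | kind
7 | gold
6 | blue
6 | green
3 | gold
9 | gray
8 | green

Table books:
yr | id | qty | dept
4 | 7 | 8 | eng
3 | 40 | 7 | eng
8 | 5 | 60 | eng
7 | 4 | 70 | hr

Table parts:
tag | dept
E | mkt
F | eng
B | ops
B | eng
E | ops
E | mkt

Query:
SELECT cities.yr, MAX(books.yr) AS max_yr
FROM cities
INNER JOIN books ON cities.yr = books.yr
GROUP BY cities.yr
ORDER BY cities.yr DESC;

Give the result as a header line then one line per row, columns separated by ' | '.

After JOIN books (3 rows):
cities.yr | cities.kind | books.yr | books.id | books.qty | books.dept
7 | gold | 7 | 4 | 70 | hr
3 | gold | 3 | 40 | 7 | eng
8 | green | 8 | 5 | 60 | eng
After GROUP BY (3 rows):
cities.yr | max_yr
7 | 7
3 | 3
8 | 8
After ORDER BY (3 rows):
cities.yr | max_yr
8 | 8
7 | 7
3 | 3

== RESULT ==
cities.yr | max_yr
8 | 8
7 | 7
3 | 3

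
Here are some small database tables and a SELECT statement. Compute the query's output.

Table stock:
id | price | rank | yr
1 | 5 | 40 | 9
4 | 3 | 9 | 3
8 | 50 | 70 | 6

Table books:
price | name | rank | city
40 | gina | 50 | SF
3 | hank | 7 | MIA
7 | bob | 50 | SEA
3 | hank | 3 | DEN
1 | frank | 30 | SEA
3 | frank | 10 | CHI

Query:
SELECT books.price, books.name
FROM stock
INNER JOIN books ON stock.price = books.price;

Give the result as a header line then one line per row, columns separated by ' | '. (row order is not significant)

After JOIN books (3 rows):
stock.id | stock.price | stock.rank | stock.yr | books.price | books.name | books.rank | books.city
4 | 3 | 9 | 3 | 3 | hank | 7 | MIA
4 | 3 | 9 | 3 | 3 | hank | 3 | DEN
4 | 3 | 9 | 3 | 3 | frank | 10 | CHI
After SELECT (3 rows):
books.price | books.name
3 | hank
3 | hank
3 | frank

== RESULT ==
books.price | books.name
3 | hank
3 | hank
3 | frank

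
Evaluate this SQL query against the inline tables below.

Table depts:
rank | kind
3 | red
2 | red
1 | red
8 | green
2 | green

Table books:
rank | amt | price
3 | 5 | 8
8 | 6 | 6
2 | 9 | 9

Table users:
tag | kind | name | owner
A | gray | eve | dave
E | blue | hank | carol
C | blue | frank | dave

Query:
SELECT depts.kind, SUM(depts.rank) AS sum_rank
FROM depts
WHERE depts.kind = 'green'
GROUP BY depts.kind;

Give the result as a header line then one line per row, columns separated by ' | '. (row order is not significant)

After WHERE (2 rows):
depts.rank | depts.kind
8 | green
2 | green
After GROUP BY (1 rows):
depts.kind | sum_rank
green | 10

== RESULT ==
depts.kind | sum_rank
green | 10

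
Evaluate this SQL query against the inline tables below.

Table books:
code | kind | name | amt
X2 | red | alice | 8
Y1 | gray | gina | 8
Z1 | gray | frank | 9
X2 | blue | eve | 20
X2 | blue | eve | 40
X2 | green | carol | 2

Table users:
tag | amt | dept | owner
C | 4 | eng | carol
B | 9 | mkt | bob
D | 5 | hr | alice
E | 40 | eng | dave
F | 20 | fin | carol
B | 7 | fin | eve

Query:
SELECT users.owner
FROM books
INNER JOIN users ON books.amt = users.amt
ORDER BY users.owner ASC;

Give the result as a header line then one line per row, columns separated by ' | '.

== RESULT ==
users.owner
bob
carol
dave

Derivation:
After JOIN users (3 rows):
books.code | books.kind | books.name | books.amt | users.tag | users.amt | users.dept | users.owner
Z1 | gray | frank | 9 | B | 9 | mkt | bob
X2 | blue | eve | 20 | F | 20 | fin | carol
X2 | blue | eve | 40 | E | 40 | eng | dave
After SELECT (3 rows):
users.owner
bob
carol
dave
After ORDER BY (3 rows):
users.owner
bob
carol
dave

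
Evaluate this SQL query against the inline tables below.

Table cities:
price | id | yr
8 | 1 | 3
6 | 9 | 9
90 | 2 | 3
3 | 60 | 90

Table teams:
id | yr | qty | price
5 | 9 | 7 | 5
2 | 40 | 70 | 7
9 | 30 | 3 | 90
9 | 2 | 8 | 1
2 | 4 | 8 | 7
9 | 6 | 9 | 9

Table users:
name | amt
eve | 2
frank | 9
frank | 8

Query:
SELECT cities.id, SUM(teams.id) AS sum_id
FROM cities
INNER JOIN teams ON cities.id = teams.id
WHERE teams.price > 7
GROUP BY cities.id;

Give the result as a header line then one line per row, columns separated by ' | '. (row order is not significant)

After JOIN teams (5 rows):
cities.price | cities.id | cities.yr | teams.id | teams.yr | teams.qty | teams.price
6 | 9 | 9 | 9 | 30 | 3 | 90
6 | 9 | 9 | 9 | 2 | 8 | 1
6 | 9 | 9 | 9 | 6 | 9 | 9
90 | 2 | 3 | 2 | 40 | 70 | 7
90 | 2 | 3 | 2 | 4 | 8 | 7
After WHERE (2 rows):
cities.price | cities.id | cities.yr | teams.id | teams.yr | teams.qty | teams.price
6 | 9 | 9 | 9 | 30 | 3 | 90
6 | 9 | 9 | 9 | 6 | 9 | 9
After GROUP BY (1 rows):
cities.id | sum_id
9 | 18

== RESULT ==
cities.id | sum_id
9 | 18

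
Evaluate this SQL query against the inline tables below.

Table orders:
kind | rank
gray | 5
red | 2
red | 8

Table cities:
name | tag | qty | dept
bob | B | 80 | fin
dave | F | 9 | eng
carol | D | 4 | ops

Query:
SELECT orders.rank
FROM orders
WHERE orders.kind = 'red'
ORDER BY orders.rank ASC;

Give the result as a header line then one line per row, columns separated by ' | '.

== RESULT ==
orders.rank
2
8

Derivation:
After WHERE (2 rows):
orders.kind | orders.rank
red | 2
red | 8
After SELECT (2 rows):
orders.rank
2
8
After ORDER BY (2 rows):
orders.rank
2
8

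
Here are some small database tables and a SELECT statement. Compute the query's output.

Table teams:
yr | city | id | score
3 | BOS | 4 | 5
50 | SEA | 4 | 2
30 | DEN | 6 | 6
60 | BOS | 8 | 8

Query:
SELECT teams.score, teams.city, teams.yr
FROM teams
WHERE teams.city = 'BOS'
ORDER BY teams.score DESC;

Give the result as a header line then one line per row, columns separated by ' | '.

After WHERE (2 rows):
teams.yr | teams.city | teams.id | teams.score
3 | BOS | 4 | 5
60 | BOS | 8 | 8
After SELECT (2 rows):
teams.score | teams.city | teams.yr
5 | BOS | 3
8 | BOS | 60
After ORDER BY (2 rows):
teams.score | teams.city | teams.yr
8 | BOS | 60
5 | BOS | 3

== RESULT ==
teams.score | teams.city | teams.yr
8 | BOS | 60
5 | BOS | 3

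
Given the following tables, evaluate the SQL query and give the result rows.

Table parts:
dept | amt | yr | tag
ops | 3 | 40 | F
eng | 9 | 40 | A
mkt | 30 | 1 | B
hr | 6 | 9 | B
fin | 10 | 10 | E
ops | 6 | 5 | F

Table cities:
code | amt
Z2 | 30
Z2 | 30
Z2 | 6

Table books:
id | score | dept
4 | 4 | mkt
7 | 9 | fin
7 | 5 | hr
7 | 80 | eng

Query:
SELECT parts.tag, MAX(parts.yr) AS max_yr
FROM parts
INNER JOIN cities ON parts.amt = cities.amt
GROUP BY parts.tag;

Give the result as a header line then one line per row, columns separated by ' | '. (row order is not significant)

== RESULT ==
parts.tag | max_yr
B | 9
F | 5

Derivation:
After JOIN cities (4 rows):
parts.dept | parts.amt | parts.yr | parts.tag | cities.code | cities.amt
mkt | 30 | 1 | B | Z2 | 30
mkt | 30 | 1 | B | Z2 | 30
hr | 6 | 9 | B | Z2 | 6
ops | 6 | 5 | F | Z2 | 6
After GROUP BY (2 rows):
parts.tag | max_yr
B | 9
F | 5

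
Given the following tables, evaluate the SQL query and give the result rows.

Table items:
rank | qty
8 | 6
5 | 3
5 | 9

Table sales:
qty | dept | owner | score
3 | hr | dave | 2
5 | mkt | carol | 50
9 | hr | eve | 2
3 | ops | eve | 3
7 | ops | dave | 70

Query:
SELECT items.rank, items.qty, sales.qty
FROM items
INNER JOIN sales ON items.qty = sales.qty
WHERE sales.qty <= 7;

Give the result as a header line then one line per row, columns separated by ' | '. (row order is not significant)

After JOIN sales (3 rows):
items.rank | items.qty | sales.qty | sales.dept | sales.owner | sales.score
5 | 3 | 3 | hr | dave | 2
5 | 3 | 3 | ops | eve | 3
5 | 9 | 9 | hr | eve | 2
After WHERE (2 rows):
items.rank | items.qty | sales.qty | sales.dept | sales.owner | sales.score
5 | 3 | 3 | hr | dave | 2
5 | 3 | 3 | ops | eve | 3
After SELECT (2 rows):
items.rank | items.qty | sales.qty
5 | 3 | 3
5 | 3 | 3

== RESULT ==
items.rank | items.qty | sales.qty
5 | 3 | 3
5 | 3 | 3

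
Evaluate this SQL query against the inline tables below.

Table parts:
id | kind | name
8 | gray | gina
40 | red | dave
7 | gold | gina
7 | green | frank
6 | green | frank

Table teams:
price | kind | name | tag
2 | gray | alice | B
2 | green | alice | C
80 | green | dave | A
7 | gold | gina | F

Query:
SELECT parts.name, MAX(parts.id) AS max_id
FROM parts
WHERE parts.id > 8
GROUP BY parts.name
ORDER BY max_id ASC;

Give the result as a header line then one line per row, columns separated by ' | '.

After WHERE (1 rows):
parts.id | parts.kind | parts.name
40 | red | dave
After GROUP BY (1 rows):
parts.name | max_id
dave | 40
After ORDER BY (1 rows):
parts.name | max_id
dave | 40

== RESULT ==
parts.name | max_id
dave | 40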